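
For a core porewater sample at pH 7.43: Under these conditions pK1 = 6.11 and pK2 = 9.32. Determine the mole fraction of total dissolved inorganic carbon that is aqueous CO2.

α₀ = 0.0451

α₀ = 1 / (1 + K1/[H⁺] + K1K2/[H⁺]²) = 1 / (1 + 10^+1.32 + 10^-0.57)
   = 1 / (1 + 20.893 + 0.26915) = 1/22.162 = 0.04512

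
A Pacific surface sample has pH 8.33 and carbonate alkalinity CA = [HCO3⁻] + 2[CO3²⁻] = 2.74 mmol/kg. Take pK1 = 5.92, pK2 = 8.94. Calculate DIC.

DIC = 2.30 mmol/kg

CA = [HCO3⁻] + 2[CO3²⁻] = (α₁ + 2α₂)·DIC
At pH 8.33: [H⁺]/K1 = 10^-2.41 = 0.0038905, K2/[H⁺] = 10^-0.61 = 0.24547
α₁ = 1/(1 + 0.0038905 + 0.24547) = 1/1.2494 = 0.8004; α₂ = α₁·K2/[H⁺] = 0.1965
α₁ + 2α₂ = 1.1934
DIC = CA / (α₁ + 2α₂) = 2.74 / 1.1934 = 2.30 mmol/kg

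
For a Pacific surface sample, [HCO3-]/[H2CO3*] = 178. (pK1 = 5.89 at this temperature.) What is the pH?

pH = 8.14

From K1 = [H⁺][HCO3-]/[H2CO3*]:  pH = pK1 + log₁₀([HCO3-]/[H2CO3*])
log₁₀(178) = +2.250
pH = 5.89 + (+2.250) = 8.14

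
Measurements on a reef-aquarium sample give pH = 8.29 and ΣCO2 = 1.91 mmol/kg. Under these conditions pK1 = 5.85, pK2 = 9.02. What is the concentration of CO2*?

[CO2*] = 5.83 μmol/kg

α₀ = 1 / (1 + K1/[H⁺] + K1K2/[H⁺]²) = 1 / (1 + 10^+2.44 + 10^+1.71)
   = 1 / (1 + 275.42 + 51.286) = 1/327.71 = 0.003051
[CO2*] = α₀ × DIC = 0.003051 × 1.91 = 0.00583 mmol/kg = 5.83 μmol/kg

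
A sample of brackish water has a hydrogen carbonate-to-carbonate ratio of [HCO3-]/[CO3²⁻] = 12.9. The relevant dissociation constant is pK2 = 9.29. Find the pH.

From K2 = [H⁺][CO3²⁻]/[HCO3-]:  pH = pK2 − log₁₀([HCO3-]/[CO3²⁻])
log₁₀(12.9) = +1.111
pH = 9.29 − (+1.111) = 8.18

pH = 8.18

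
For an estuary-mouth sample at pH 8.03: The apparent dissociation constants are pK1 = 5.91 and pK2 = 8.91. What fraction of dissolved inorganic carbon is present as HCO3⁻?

α₁ = 1 / (1 + [H⁺]/K1 + K2/[H⁺]) = 1 / (1 + 10^-2.12 + 10^-0.88)
   = 1 / (1 + 0.0075858 + 0.13183) = 1/1.1394 = 0.8776

α₁ = 0.878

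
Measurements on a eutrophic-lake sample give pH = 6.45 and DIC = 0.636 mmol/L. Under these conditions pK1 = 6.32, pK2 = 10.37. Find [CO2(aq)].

α₀ = 1 / (1 + K1/[H⁺] + K1K2/[H⁺]²) = 1 / (1 + 10^+0.13 + 10^-3.79)
   = 1 / (1 + 1.3490 + 0.00016218) = 1/2.3491 = 0.4257
[CO2*] = α₀ × DIC = 0.4257 × 0.636 = 0.271 mmol/L

[CO2*] = 0.271 mmol/L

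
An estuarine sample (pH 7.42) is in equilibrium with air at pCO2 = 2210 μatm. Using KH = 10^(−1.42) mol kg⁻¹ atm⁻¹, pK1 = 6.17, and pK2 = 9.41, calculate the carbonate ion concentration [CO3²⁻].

[CO3²⁻] = 15.3 μmol/kg

[CO2*] = KH · pCO2 = 10^(−1.42) × 2210×10^-6 = 8.402×10^-5 mol/kg
α₀ = 1/(1 + K1/[H⁺] + K1K2/[H⁺]²) = 1/(1 + 10^+1.25 + 10^-0.74) = 0.05273
DIC = [CO2*]/α₀ = 8.402×10^-5 / 0.05273 = 1.593 mmol/kg
[CO3²⁻] = α₂·DIC; α₂ = 0.009595, so [CO3²⁻] = 0.009595 × 1.593 = 0.0153 mmol/kg = 15.3 μmol/kg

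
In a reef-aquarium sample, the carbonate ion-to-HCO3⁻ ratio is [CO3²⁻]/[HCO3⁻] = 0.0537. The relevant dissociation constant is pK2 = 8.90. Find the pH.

pH = 7.63

From K2 = [H⁺][CO3²⁻]/[HCO3⁻]:  pH = pK2 + log₁₀([CO3²⁻]/[HCO3⁻])
log₁₀(0.0537) = -1.270
pH = 8.90 + (-1.270) = 7.63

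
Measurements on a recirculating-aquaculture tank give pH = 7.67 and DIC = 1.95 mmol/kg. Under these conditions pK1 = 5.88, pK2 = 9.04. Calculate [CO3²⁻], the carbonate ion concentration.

[CO3²⁻] = 0.0786 mmol/kg

α₂ = 1 / (1 + [H⁺]/K2 + [H⁺]²/(K1K2)) = 1 / (1 + 10^+1.37 + 10^-0.42)
   = 1 / (1 + 23.442 + 0.38019) = 1/24.822 = 0.04029
[CO3²⁻] = α₂ × DIC = 0.04029 × 1.95 = 0.0786 mmol/kg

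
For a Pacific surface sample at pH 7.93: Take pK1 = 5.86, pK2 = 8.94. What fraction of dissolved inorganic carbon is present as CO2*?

α₀ = 0.00769

α₀ = 1 / (1 + K1/[H⁺] + K1K2/[H⁺]²) = 1 / (1 + 10^+2.07 + 10^+1.06)
   = 1 / (1 + 117.49 + 11.482) = 1/129.97 = 0.007694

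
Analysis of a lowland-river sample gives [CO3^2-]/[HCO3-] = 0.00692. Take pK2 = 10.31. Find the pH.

pH = 8.15

From K2 = [H⁺][CO3^2-]/[HCO3-]:  pH = pK2 + log₁₀([CO3^2-]/[HCO3-])
log₁₀(0.00692) = -2.160
pH = 10.31 + (-2.160) = 8.15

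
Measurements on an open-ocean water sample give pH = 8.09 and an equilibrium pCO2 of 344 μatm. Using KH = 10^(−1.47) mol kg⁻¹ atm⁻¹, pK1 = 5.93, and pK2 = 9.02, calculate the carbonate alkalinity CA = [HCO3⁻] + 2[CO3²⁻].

[CO2*] = KH · pCO2 = 10^(−1.47) × 344×10^-6 = 1.166×10^-5 mol/kg
α₀ = 1/(1 + K1/[H⁺] + K1K2/[H⁺]²) = 1/(1 + 10^+2.16 + 10^+1.23) = 0.006153
DIC = [CO2*]/α₀ = 1.166×10^-5 / 0.006153 = 1.894 mmol/kg
CA = (α₁ + 2α₂)·DIC = (0.8894 + 2×0.1045) × 1.894 = 2.08 mmol/kg

CA = 2.08 mmol/kg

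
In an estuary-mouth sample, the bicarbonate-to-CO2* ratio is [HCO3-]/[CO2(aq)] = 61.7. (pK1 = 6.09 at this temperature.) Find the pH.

From K1 = [H⁺][HCO3-]/[CO2(aq)]:  pH = pK1 + log₁₀([HCO3-]/[CO2(aq)])
log₁₀(61.7) = +1.790
pH = 6.09 + (+1.790) = 7.88

pH = 7.88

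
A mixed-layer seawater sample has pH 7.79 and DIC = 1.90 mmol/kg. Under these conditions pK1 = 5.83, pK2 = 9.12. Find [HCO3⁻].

α₁ = 1 / (1 + [H⁺]/K1 + K2/[H⁺]) = 1 / (1 + 10^-1.96 + 10^-1.33)
   = 1 / (1 + 0.010965 + 0.046774) = 1/1.0577 = 0.9454
[HCO3⁻] = α₁ × DIC = 0.9454 × 1.90 = 1.80 mmol/kg

[HCO3⁻] = 1.80 mmol/kg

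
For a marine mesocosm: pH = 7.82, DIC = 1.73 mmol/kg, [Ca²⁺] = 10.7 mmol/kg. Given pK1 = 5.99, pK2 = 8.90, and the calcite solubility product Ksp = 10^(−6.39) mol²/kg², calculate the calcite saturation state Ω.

α₂ = 1 / (1 + [H⁺]/K2 + [H⁺]²/(K1K2)) = 1 / (1 + 10^+1.08 + 10^-0.75)
   = 1 / (1 + 12.023 + 0.17783) = 1/13.200 = 0.07575
[CO3²⁻] = α₂ × DIC = 0.07575 × 1.73 = 0.1311 mmol/kg
Ksp = 10^(−6.39) = 4.074×10^-7
Ω = [Ca²⁺][CO3²⁻]/Ksp = (10.7×10^-3)(1.311×10^-4) / 4.074×10^-7 = 3.44

Ω = 3.44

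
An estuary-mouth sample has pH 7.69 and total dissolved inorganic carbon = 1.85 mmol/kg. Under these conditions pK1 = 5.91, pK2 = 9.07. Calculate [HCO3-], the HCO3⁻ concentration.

α₁ = 1 / (1 + [H⁺]/K1 + K2/[H⁺]) = 1 / (1 + 10^-1.78 + 10^-1.38)
   = 1 / (1 + 0.016596 + 0.041687) = 1/1.0583 = 0.9449
[HCO3⁻] = α₁ × DIC = 0.9449 × 1.85 = 1.75 mmol/kg

[HCO3⁻] = 1.75 mmol/kg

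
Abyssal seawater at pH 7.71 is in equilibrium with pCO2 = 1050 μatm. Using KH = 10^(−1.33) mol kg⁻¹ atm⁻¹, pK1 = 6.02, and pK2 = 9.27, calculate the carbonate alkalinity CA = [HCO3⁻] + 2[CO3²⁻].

[CO2*] = KH · pCO2 = 10^(−1.33) × 1050×10^-6 = 4.911×10^-5 mol/kg
α₀ = 1/(1 + K1/[H⁺] + K1K2/[H⁺]²) = 1/(1 + 10^+1.69 + 10^+0.13) = 0.01948
DIC = [CO2*]/α₀ = 4.911×10^-5 / 0.01948 = 2.521 mmol/kg
CA = (α₁ + 2α₂)·DIC = (0.9542 + 2×0.02628) × 2.521 = 2.54 mmol/kg

CA = 2.54 mmol/kg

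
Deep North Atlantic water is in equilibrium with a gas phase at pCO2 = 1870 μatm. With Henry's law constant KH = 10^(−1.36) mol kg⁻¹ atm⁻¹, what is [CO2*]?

[CO2*] = 81.6 μmol/kg

KH = 10^(−1.36) = 4.365×10^-2 mol kg⁻¹ atm⁻¹
[CO2*] = KH · pCO2 = 4.365×10^-2 × 1870×10^-6 atm = 8.16×10^-5 mol/kg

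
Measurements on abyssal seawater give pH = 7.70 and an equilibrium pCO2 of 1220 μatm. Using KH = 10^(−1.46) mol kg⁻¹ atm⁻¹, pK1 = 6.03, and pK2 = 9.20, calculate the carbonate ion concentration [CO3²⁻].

[CO3²⁻] = 0.0626 mmol/kg

[CO2*] = KH · pCO2 = 10^(−1.46) × 1220×10^-6 = 4.230×10^-5 mol/kg
α₀ = 1/(1 + K1/[H⁺] + K1K2/[H⁺]²) = 1/(1 + 10^+1.67 + 10^+0.17) = 0.02030
DIC = [CO2*]/α₀ = 4.230×10^-5 / 0.02030 = 2.083 mmol/kg
[CO3²⁻] = α₂·DIC; α₂ = 0.03003, so [CO3²⁻] = 0.03003 × 2.083 = 0.0626 mmol/kg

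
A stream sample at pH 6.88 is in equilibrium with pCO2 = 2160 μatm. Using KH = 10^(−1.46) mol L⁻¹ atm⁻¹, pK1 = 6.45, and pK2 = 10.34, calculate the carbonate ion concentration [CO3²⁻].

[CO2*] = KH · pCO2 = 10^(−1.46) × 2160×10^-6 = 7.490×10^-5 mol/L
α₀ = 1/(1 + K1/[H⁺] + K1K2/[H⁺]²) = 1/(1 + 10^+0.43 + 10^-3.03) = 0.2708
DIC = [CO2*]/α₀ = 7.490×10^-5 / 0.2708 = 0.2765 mmol/L
[CO3²⁻] = α₂·DIC; α₂ = 0.0002527, so [CO3²⁻] = 0.0002527 × 0.2765 = 6.99×10^-5 mmol/L = 0.0699 μmol/L

[CO3²⁻] = 0.0699 μmol/L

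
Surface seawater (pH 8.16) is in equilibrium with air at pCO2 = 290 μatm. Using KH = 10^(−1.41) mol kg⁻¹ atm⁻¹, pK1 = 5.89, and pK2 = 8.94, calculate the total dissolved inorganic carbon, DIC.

[CO2*] = KH · pCO2 = 10^(−1.41) × 290×10^-6 = 1.128×10^-5 mol/kg
α₀ = 1/(1 + K1/[H⁺] + K1K2/[H⁺]²) = 1/(1 + 10^+2.27 + 10^+1.49) = 0.004585
DIC = [CO2*]/α₀ = 1.128×10^-5 / 0.004585 = 2.46 mmol/kg

DIC = 2.46 mmol/kg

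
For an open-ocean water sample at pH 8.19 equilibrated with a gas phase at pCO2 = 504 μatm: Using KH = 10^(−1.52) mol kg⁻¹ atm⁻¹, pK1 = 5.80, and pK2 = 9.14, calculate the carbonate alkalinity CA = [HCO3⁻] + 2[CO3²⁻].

[CO2*] = KH · pCO2 = 10^(−1.52) × 504×10^-6 = 1.522×10^-5 mol/kg
α₀ = 1/(1 + K1/[H⁺] + K1K2/[H⁺]²) = 1/(1 + 10^+2.39 + 10^+1.44) = 0.003649
DIC = [CO2*]/α₀ = 1.522×10^-5 / 0.003649 = 4.171 mmol/kg
CA = (α₁ + 2α₂)·DIC = (0.8958 + 2×0.1005) × 4.171 = 4.57 mmol/kg

CA = 4.57 mmol/kg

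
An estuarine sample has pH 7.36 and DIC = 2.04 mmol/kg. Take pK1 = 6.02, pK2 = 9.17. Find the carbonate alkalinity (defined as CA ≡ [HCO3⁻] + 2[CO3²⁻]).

CA = [HCO3⁻] + 2[CO3²⁻] = (α₁ + 2α₂)·DIC
At pH 7.36: [H⁺]/K1 = 10^-1.34 = 0.045709, K2/[H⁺] = 10^-1.81 = 0.015488
α₁ = 1/(1 + 0.045709 + 0.015488) = 1/1.0612 = 0.9423; α₂ = α₁·K2/[H⁺] = 0.01459
α₁ + 2α₂ = 0.9715
CA = 0.9715 × 2.04 = 1.98 mmol/kg

CA = 1.98 mmol/kg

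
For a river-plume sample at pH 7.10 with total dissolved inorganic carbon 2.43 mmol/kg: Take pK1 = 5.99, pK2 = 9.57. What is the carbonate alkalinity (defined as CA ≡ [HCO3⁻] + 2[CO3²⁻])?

CA = [HCO3⁻] + 2[CO3²⁻] = (α₁ + 2α₂)·DIC
At pH 7.10: [H⁺]/K1 = 10^-1.11 = 0.077625, K2/[H⁺] = 10^-2.47 = 0.0033884
α₁ = 1/(1 + 0.077625 + 0.0033884) = 1/1.0810 = 0.9251; α₂ = α₁·K2/[H⁺] = 0.003135
α₁ + 2α₂ = 0.9313
CA = 0.9313 × 2.43 = 2.26 mmol/kg

CA = 2.26 mmol/kg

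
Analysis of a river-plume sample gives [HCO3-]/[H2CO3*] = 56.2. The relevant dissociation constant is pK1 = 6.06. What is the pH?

From K1 = [H⁺][HCO3-]/[H2CO3*]:  pH = pK1 + log₁₀([HCO3-]/[H2CO3*])
log₁₀(56.2) = +1.750
pH = 6.06 + (+1.750) = 7.81

pH = 7.81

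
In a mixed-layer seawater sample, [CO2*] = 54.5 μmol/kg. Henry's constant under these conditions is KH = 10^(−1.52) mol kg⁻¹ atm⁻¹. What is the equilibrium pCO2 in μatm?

pCO2 = 1800 μatm

KH = 10^(−1.52) = 3.020×10^-2 mol kg⁻¹ atm⁻¹
pCO2 = [CO2*]/KH = 54.5×10^-6 / 3.020×10^-2 = 1.80×10^-3 atm = 1800 μatm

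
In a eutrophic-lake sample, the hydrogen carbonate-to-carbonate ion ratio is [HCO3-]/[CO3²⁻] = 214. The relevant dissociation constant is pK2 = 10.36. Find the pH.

pH = 8.03

From K2 = [H⁺][CO3²⁻]/[HCO3-]:  pH = pK2 − log₁₀([HCO3-]/[CO3²⁻])
log₁₀(214) = +2.330
pH = 10.36 − (+2.330) = 8.03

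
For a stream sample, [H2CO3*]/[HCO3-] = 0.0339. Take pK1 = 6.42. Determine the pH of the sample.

From K1 = [H⁺][HCO3-]/[H2CO3*]:  pH = pK1 − log₁₀([H2CO3*]/[HCO3-])
log₁₀(0.0339) = -1.470
pH = 6.42 − (-1.470) = 7.89

pH = 7.89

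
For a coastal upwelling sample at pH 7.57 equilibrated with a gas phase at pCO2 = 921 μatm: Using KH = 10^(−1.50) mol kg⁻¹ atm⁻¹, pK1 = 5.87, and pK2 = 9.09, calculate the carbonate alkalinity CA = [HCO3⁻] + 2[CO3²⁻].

CA = 1.55 mmol/kg

[CO2*] = KH · pCO2 = 10^(−1.50) × 921×10^-6 = 2.912×10^-5 mol/kg
α₀ = 1/(1 + K1/[H⁺] + K1K2/[H⁺]²) = 1/(1 + 10^+1.70 + 10^+0.18) = 0.01900
DIC = [CO2*]/α₀ = 2.912×10^-5 / 0.01900 = 1.533 mmol/kg
CA = (α₁ + 2α₂)·DIC = (0.9522 + 2×0.02876) × 1.533 = 1.55 mmol/kg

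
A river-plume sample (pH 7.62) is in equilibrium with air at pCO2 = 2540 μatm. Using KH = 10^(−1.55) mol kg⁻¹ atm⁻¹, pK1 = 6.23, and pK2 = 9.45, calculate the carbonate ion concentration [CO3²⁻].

[CO3²⁻] = 0.0260 mmol/kg

[CO2*] = KH · pCO2 = 10^(−1.55) × 2540×10^-6 = 7.159×10^-5 mol/kg
α₀ = 1/(1 + K1/[H⁺] + K1K2/[H⁺]²) = 1/(1 + 10^+1.39 + 10^-0.44) = 0.03859
DIC = [CO2*]/α₀ = 7.159×10^-5 / 0.03859 = 1.855 mmol/kg
[CO3²⁻] = α₂·DIC; α₂ = 0.01401, so [CO3²⁻] = 0.01401 × 1.855 = 0.0260 mmol/kg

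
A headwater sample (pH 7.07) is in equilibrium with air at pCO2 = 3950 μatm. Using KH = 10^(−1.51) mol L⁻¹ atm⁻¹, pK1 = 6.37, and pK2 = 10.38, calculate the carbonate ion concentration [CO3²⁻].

[CO2*] = KH · pCO2 = 10^(−1.51) × 3950×10^-6 = 1.221×10^-4 mol/L
α₀ = 1/(1 + K1/[H⁺] + K1K2/[H⁺]²) = 1/(1 + 10^+0.70 + 10^-2.61) = 0.1663
DIC = [CO2*]/α₀ = 1.221×10^-4 / 0.1663 = 0.7341 mmol/L
[CO3²⁻] = α₂·DIC; α₂ = 0.0004081, so [CO3²⁻] = 0.0004081 × 0.7341 = 0.000300 mmol/L = 0.300 μmol/L

[CO3²⁻] = 0.300 μmol/L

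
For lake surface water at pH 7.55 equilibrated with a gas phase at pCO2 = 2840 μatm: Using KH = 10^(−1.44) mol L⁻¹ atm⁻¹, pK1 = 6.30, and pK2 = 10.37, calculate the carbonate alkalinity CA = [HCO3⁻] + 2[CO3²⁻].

[CO2*] = KH · pCO2 = 10^(−1.44) × 2840×10^-6 = 1.031×10^-4 mol/L
α₀ = 1/(1 + K1/[H⁺] + K1K2/[H⁺]²) = 1/(1 + 10^+1.25 + 10^-1.57) = 0.05316
DIC = [CO2*]/α₀ = 1.031×10^-4 / 0.05316 = 1.940 mmol/L
CA = (α₁ + 2α₂)·DIC = (0.9454 + 2×0.001431) × 1.940 = 1.84 mmol/L

CA = 1.84 mmol/L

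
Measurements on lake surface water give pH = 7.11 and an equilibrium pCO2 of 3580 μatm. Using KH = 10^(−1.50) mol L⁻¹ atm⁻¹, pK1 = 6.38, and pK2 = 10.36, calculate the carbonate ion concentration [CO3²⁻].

[CO2*] = KH · pCO2 = 10^(−1.50) × 3580×10^-6 = 1.132×10^-4 mol/L
α₀ = 1/(1 + K1/[H⁺] + K1K2/[H⁺]²) = 1/(1 + 10^+0.73 + 10^-2.52) = 0.1569
DIC = [CO2*]/α₀ = 1.132×10^-4 / 0.1569 = 0.7215 mmol/L
[CO3²⁻] = α₂·DIC; α₂ = 0.0004738, so [CO3²⁻] = 0.0004738 × 0.7215 = 0.000342 mmol/L = 0.342 μmol/L

[CO3²⁻] = 0.342 μmol/L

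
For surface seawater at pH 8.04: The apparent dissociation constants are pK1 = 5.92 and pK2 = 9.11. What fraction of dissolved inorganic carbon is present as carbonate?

α₂ = 0.0779

α₂ = 1 / (1 + [H⁺]/K2 + [H⁺]²/(K1K2)) = 1 / (1 + 10^+1.07 + 10^-1.05)
   = 1 / (1 + 11.749 + 0.089125) = 1/12.838 = 0.07789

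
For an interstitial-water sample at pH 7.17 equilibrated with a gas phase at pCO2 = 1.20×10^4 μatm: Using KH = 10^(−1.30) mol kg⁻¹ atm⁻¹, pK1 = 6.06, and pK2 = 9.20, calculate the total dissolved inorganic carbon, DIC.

[CO2*] = KH · pCO2 = 10^(−1.30) × 1.20×10^4×10^-6 = 6.014×10^-4 mol/kg
α₀ = 1/(1 + K1/[H⁺] + K1K2/[H⁺]²) = 1/(1 + 10^+1.11 + 10^-0.92) = 0.07141
DIC = [CO2*]/α₀ = 6.014×10^-4 / 0.07141 = 8.42 mmol/kg

DIC = 8.42 mmol/kg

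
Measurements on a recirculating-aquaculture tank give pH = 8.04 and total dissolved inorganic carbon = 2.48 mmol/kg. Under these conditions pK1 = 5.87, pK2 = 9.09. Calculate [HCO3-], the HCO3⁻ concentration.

α₁ = 1 / (1 + [H⁺]/K1 + K2/[H⁺]) = 1 / (1 + 10^-2.17 + 10^-1.05)
   = 1 / (1 + 0.0067608 + 0.089125) = 1/1.0959 = 0.9125
[HCO3⁻] = α₁ × DIC = 0.9125 × 2.48 = 2.26 mmol/kg

[HCO3⁻] = 2.26 mmol/kg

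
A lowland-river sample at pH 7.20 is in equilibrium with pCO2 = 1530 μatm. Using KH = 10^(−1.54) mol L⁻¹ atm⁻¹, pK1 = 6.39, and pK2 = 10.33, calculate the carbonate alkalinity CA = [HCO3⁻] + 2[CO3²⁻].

[CO2*] = KH · pCO2 = 10^(−1.54) × 1530×10^-6 = 4.413×10^-5 mol/L
α₀ = 1/(1 + K1/[H⁺] + K1K2/[H⁺]²) = 1/(1 + 10^+0.81 + 10^-2.32) = 0.1340
DIC = [CO2*]/α₀ = 4.413×10^-5 / 0.1340 = 0.3292 mmol/L
CA = (α₁ + 2α₂)·DIC = (0.8653 + 2×0.0006415) × 0.3292 = 0.285 mmol/L

CA = 0.285 mmol/L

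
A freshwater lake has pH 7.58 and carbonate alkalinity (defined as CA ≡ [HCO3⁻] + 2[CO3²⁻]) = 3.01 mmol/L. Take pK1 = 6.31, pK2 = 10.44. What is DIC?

DIC = 3.17 mmol/L

CA = [HCO3⁻] + 2[CO3²⁻] = (α₁ + 2α₂)·DIC
At pH 7.58: [H⁺]/K1 = 10^-1.27 = 0.053703, K2/[H⁺] = 10^-2.86 = 0.0013804
α₁ = 1/(1 + 0.053703 + 0.0013804) = 1/1.0551 = 0.9478; α₂ = α₁·K2/[H⁺] = 0.001308
α₁ + 2α₂ = 0.9504
DIC = CA / (α₁ + 2α₂) = 3.01 / 0.9504 = 3.17 mmol/L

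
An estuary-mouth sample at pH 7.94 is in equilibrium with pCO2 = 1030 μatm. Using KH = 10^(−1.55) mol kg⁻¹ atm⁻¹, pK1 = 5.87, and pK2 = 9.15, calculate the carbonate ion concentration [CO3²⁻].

[CO3²⁻] = 0.210 mmol/kg

[CO2*] = KH · pCO2 = 10^(−1.55) × 1030×10^-6 = 2.903×10^-5 mol/kg
α₀ = 1/(1 + K1/[H⁺] + K1K2/[H⁺]²) = 1/(1 + 10^+2.07 + 10^+0.86) = 0.007953
DIC = [CO2*]/α₀ = 2.903×10^-5 / 0.007953 = 3.650 mmol/kg
[CO3²⁻] = α₂·DIC; α₂ = 0.05762, so [CO3²⁻] = 0.05762 × 3.650 = 0.210 mmol/kg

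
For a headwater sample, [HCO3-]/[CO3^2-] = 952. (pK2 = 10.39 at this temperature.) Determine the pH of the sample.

pH = 7.41

From K2 = [H⁺][CO3^2-]/[HCO3-]:  pH = pK2 − log₁₀([HCO3-]/[CO3^2-])
log₁₀(952) = +2.979
pH = 10.39 − (+2.979) = 7.41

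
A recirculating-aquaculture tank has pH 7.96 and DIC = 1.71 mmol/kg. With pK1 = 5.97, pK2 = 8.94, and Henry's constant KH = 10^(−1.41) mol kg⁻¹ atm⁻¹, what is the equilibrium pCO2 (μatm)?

pCO2 = 403 μatm

α₀ = 1 / (1 + K1/[H⁺] + K1K2/[H⁺]²) = 1 / (1 + 10^+1.99 + 10^+1.01)
   = 1 / (1 + 97.724 + 10.233) = 1/108.96 = 0.009178
[CO2*] = α₀ × DIC = 0.009178 × 1.71 = 0.01569 mmol/kg = 15.69 μmol/kg
pCO2 = [CO2*]/KH = 1.569×10^-5 / 3.890×10^-2 = 403 μatm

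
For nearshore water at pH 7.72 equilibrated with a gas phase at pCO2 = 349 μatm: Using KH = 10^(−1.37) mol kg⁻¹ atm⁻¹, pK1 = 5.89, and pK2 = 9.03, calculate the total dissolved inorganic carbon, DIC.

DIC = 1.07 mmol/kg

[CO2*] = KH · pCO2 = 10^(−1.37) × 349×10^-6 = 1.489×10^-5 mol/kg
α₀ = 1/(1 + K1/[H⁺] + K1K2/[H⁺]²) = 1/(1 + 10^+1.83 + 10^+0.52) = 0.01390
DIC = [CO2*]/α₀ = 1.489×10^-5 / 0.01390 = 1.07 mmol/kg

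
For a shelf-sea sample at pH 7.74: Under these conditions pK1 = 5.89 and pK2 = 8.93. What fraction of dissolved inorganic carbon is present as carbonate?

α₂ = 0.0599

α₂ = 1 / (1 + [H⁺]/K2 + [H⁺]²/(K1K2)) = 1 / (1 + 10^+1.19 + 10^-0.66)
   = 1 / (1 + 15.488 + 0.21878) = 1/16.707 = 0.05986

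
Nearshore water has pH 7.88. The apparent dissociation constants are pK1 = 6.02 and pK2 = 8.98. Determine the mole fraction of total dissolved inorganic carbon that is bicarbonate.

α₁ = 1 / (1 + [H⁺]/K1 + K2/[H⁺]) = 1 / (1 + 10^-1.86 + 10^-1.10)
   = 1 / (1 + 0.013804 + 0.079433) = 1/1.0932 = 0.9147

α₁ = 0.915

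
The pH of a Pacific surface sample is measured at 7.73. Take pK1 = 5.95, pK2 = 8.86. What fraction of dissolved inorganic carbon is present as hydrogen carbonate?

α₁ = 0.917

α₁ = 1 / (1 + [H⁺]/K1 + K2/[H⁺]) = 1 / (1 + 10^-1.78 + 10^-1.13)
   = 1 / (1 + 0.016596 + 0.074131) = 1/1.0907 = 0.9168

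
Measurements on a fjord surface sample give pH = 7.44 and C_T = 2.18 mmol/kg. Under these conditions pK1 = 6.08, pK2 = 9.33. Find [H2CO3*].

α₀ = 1 / (1 + K1/[H⁺] + K1K2/[H⁺]²) = 1 / (1 + 10^+1.36 + 10^-0.53)
   = 1 / (1 + 22.909 + 0.29512) = 1/24.204 = 0.04132
[CO2*] = α₀ × DIC = 0.04132 × 2.18 = 0.0901 mmol/kg

[CO2*] = 0.0901 mmol/kg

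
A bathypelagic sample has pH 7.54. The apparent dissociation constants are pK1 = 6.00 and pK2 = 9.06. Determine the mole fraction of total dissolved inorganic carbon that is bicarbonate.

α₁ = 0.944

α₁ = 1 / (1 + [H⁺]/K1 + K2/[H⁺]) = 1 / (1 + 10^-1.54 + 10^-1.52)
   = 1 / (1 + 0.028840 + 0.030200) = 1/1.0590 = 0.9443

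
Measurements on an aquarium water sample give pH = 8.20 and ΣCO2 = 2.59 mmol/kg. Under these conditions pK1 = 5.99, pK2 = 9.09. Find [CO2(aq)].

[CO2*] = 14.1 μmol/kg

α₀ = 1 / (1 + K1/[H⁺] + K1K2/[H⁺]²) = 1 / (1 + 10^+2.21 + 10^+1.32)
   = 1 / (1 + 162.18 + 20.893) = 1/184.07 = 0.005433
[CO2*] = α₀ × DIC = 0.005433 × 2.59 = 0.0141 mmol/kg = 14.1 μmol/kg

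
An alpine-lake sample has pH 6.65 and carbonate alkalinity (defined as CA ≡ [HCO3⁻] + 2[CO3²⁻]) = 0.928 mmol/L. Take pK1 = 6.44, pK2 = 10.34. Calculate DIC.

CA = [HCO3⁻] + 2[CO3²⁻] = (α₁ + 2α₂)·DIC
At pH 6.65: [H⁺]/K1 = 10^-0.21 = 0.61660, K2/[H⁺] = 10^-3.69 = 0.00020417
α₁ = 1/(1 + 0.61660 + 0.00020417) = 1/1.6168 = 0.6185; α₂ = α₁·K2/[H⁺] = 0.0001263
α₁ + 2α₂ = 0.6188
DIC = CA / (α₁ + 2α₂) = 0.928 / 0.6188 = 1.50 mmol/L

DIC = 1.50 mmol/L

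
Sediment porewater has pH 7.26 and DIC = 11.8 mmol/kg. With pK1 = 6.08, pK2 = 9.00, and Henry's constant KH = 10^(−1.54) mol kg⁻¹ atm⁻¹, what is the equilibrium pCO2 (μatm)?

α₀ = 1 / (1 + K1/[H⁺] + K1K2/[H⁺]²) = 1 / (1 + 10^+1.18 + 10^-0.56)
   = 1 / (1 + 15.136 + 0.27542) = 1/16.411 = 0.06093
[CO2*] = α₀ × DIC = 0.06093 × 11.8 = 0.7190 mmol/kg
pCO2 = [CO2*]/KH = 7.190×10^-4 / 2.884×10^-2 = 2.49×10^4 μatm

pCO2 = 2.49×10^4 μatm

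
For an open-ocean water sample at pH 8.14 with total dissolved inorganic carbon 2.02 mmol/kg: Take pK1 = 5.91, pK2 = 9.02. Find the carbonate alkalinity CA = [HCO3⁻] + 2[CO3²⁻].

CA = 2.24 mmol/kg

CA = [HCO3⁻] + 2[CO3²⁻] = (α₁ + 2α₂)·DIC
At pH 8.14: [H⁺]/K1 = 10^-2.23 = 0.0058884, K2/[H⁺] = 10^-0.88 = 0.13183
α₁ = 1/(1 + 0.0058884 + 0.13183) = 1/1.1377 = 0.8790; α₂ = α₁·K2/[H⁺] = 0.1159
α₁ + 2α₂ = 1.1107
CA = 1.1107 × 2.02 = 2.24 mmol/kg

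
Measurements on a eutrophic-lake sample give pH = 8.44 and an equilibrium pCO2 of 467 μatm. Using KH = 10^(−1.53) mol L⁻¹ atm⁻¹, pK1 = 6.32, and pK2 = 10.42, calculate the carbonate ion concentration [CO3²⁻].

[CO2*] = KH · pCO2 = 10^(−1.53) × 467×10^-6 = 1.378×10^-5 mol/L
α₀ = 1/(1 + K1/[H⁺] + K1K2/[H⁺]²) = 1/(1 + 10^+2.12 + 10^+0.14) = 0.007451
DIC = [CO2*]/α₀ = 1.378×10^-5 / 0.007451 = 1.850 mmol/L
[CO3²⁻] = α₂·DIC; α₂ = 0.01029, so [CO3²⁻] = 0.01029 × 1.850 = 0.0190 mmol/L = 19.0 μmol/L

[CO3²⁻] = 19.0 μmol/L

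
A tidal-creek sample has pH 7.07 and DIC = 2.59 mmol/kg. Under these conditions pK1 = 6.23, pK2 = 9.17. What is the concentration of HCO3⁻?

α₁ = 1 / (1 + [H⁺]/K1 + K2/[H⁺]) = 1 / (1 + 10^-0.84 + 10^-2.10)
   = 1 / (1 + 0.14454 + 0.0079433) = 1/1.1525 = 0.8677
[HCO3⁻] = α₁ × DIC = 0.8677 × 2.59 = 2.25 mmol/kg

[HCO3⁻] = 2.25 mmol/kg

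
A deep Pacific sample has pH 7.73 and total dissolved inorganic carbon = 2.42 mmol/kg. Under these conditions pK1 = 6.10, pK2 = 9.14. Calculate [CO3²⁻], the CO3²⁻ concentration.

[CO3²⁻] = 0.0886 mmol/kg

α₂ = 1 / (1 + [H⁺]/K2 + [H⁺]²/(K1K2)) = 1 / (1 + 10^+1.41 + 10^-0.22)
   = 1 / (1 + 25.704 + 0.60256) = 1/27.307 = 0.03662
[CO3²⁻] = α₂ × DIC = 0.03662 × 2.42 = 0.0886 mmol/kg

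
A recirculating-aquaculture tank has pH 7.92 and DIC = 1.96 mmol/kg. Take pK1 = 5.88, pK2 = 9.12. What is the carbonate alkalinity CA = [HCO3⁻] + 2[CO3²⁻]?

CA = [HCO3⁻] + 2[CO3²⁻] = (α₁ + 2α₂)·DIC
At pH 7.92: [H⁺]/K1 = 10^-2.04 = 0.0091201, K2/[H⁺] = 10^-1.20 = 0.063096
α₁ = 1/(1 + 0.0091201 + 0.063096) = 1/1.0722 = 0.9326; α₂ = α₁·K2/[H⁺] = 0.05885
α₁ + 2α₂ = 1.0503
CA = 1.0503 × 1.96 = 2.06 mmol/kg

CA = 2.06 mmol/kg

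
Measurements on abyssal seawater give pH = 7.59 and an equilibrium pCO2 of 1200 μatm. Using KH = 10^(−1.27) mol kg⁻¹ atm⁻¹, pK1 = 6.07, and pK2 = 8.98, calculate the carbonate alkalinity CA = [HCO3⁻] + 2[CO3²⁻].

CA = 2.31 mmol/kg

[CO2*] = KH · pCO2 = 10^(−1.27) × 1200×10^-6 = 6.444×10^-5 mol/kg
α₀ = 1/(1 + K1/[H⁺] + K1K2/[H⁺]²) = 1/(1 + 10^+1.52 + 10^+0.13) = 0.02820
DIC = [CO2*]/α₀ = 6.444×10^-5 / 0.02820 = 2.285 mmol/kg
CA = (α₁ + 2α₂)·DIC = (0.9338 + 2×0.03804) × 2.285 = 2.31 mmol/kg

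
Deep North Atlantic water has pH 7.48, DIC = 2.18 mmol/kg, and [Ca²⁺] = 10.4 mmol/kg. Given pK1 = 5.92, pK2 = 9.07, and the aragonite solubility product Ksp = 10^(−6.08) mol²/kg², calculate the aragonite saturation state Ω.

Ω = 0.665

α₂ = 1 / (1 + [H⁺]/K2 + [H⁺]²/(K1K2)) = 1 / (1 + 10^+1.59 + 10^+0.03)
   = 1 / (1 + 38.905 + 1.0715) = 1/40.976 = 0.02440
[CO3²⁻] = α₂ × DIC = 0.02440 × 2.18 = 0.05320 mmol/kg
Ksp = 10^(−6.08) = 8.318×10^-7
Ω = [Ca²⁺][CO3²⁻]/Ksp = (10.4×10^-3)(5.320×10^-5) / 8.318×10^-7 = 0.665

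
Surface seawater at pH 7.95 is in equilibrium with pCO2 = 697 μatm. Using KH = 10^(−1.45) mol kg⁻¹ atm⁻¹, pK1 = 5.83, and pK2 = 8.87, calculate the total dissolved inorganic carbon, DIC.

DIC = 3.68 mmol/kg

[CO2*] = KH · pCO2 = 10^(−1.45) × 697×10^-6 = 2.473×10^-5 mol/kg
α₀ = 1/(1 + K1/[H⁺] + K1K2/[H⁺]²) = 1/(1 + 10^+2.12 + 10^+1.20) = 0.006726
DIC = [CO2*]/α₀ = 2.473×10^-5 / 0.006726 = 3.68 mmol/kg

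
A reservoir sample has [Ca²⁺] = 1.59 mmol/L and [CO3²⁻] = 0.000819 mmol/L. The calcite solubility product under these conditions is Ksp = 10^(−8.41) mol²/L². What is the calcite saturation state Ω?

Ksp = 10^(−8.41) = 3.890×10^-9
Ω = [Ca²⁺][CO3²⁻]/Ksp = (1.59×10^-3)(0.000819×10^-3) / 3.890×10^-9 = 0.335

Ω = 0.335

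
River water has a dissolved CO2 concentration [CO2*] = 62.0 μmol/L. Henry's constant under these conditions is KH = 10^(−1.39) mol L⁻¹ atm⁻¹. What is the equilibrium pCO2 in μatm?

pCO2 = 1520 μatm

KH = 10^(−1.39) = 4.074×10^-2 mol L⁻¹ atm⁻¹
pCO2 = [CO2*]/KH = 62.0×10^-6 / 4.074×10^-2 = 1.52×10^-3 atm = 1520 μatm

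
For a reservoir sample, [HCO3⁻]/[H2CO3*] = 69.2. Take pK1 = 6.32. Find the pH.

pH = 8.16

From K1 = [H⁺][HCO3⁻]/[H2CO3*]:  pH = pK1 + log₁₀([HCO3⁻]/[H2CO3*])
log₁₀(69.2) = +1.840
pH = 6.32 + (+1.840) = 8.16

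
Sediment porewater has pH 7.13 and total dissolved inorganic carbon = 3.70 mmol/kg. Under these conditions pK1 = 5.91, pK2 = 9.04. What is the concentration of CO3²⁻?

α₂ = 1 / (1 + [H⁺]/K2 + [H⁺]²/(K1K2)) = 1 / (1 + 10^+1.91 + 10^+0.69)
   = 1 / (1 + 81.283 + 4.8978) = 1/87.181 = 0.01147
[CO3²⁻] = α₂ × DIC = 0.01147 × 3.70 = 0.0424 mmol/kg

[CO3²⁻] = 0.0424 mmol/kg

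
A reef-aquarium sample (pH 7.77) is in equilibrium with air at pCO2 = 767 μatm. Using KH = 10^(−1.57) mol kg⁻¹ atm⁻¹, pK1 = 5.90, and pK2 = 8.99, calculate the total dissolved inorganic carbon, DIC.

DIC = 1.64 mmol/kg

[CO2*] = KH · pCO2 = 10^(−1.57) × 767×10^-6 = 2.064×10^-5 mol/kg
α₀ = 1/(1 + K1/[H⁺] + K1K2/[H⁺]²) = 1/(1 + 10^+1.87 + 10^+0.65) = 0.01256
DIC = [CO2*]/α₀ = 2.064×10^-5 / 0.01256 = 1.64 mmol/kg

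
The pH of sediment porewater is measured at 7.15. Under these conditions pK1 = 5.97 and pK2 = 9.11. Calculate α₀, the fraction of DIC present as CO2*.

α₀ = 1 / (1 + K1/[H⁺] + K1K2/[H⁺]²) = 1 / (1 + 10^+1.18 + 10^-0.78)
   = 1 / (1 + 15.136 + 0.16596) = 1/16.302 = 0.06134

α₀ = 0.0613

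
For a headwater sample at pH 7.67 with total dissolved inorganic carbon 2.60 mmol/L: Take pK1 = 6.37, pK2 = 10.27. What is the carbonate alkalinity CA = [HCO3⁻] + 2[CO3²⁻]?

CA = [HCO3⁻] + 2[CO3²⁻] = (α₁ + 2α₂)·DIC
At pH 7.67: [H⁺]/K1 = 10^-1.30 = 0.050119, K2/[H⁺] = 10^-2.60 = 0.0025119
α₁ = 1/(1 + 0.050119 + 0.0025119) = 1/1.0526 = 0.9500; α₂ = α₁·K2/[H⁺] = 0.002386
α₁ + 2α₂ = 0.9548
CA = 0.9548 × 2.60 = 2.48 mmol/L

CA = 2.48 mmol/L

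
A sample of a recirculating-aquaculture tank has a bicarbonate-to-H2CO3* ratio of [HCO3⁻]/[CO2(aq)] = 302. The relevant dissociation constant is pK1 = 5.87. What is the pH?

From K1 = [H⁺][HCO3⁻]/[CO2(aq)]:  pH = pK1 + log₁₀([HCO3⁻]/[CO2(aq)])
log₁₀(302) = +2.480
pH = 5.87 + (+2.480) = 8.35

pH = 8.35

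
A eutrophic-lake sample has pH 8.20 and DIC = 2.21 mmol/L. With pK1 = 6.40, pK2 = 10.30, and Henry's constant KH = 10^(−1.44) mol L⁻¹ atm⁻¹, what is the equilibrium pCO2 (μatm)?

pCO2 = 942 μatm

α₀ = 1 / (1 + K1/[H⁺] + K1K2/[H⁺]²) = 1 / (1 + 10^+1.80 + 10^-0.30)
   = 1 / (1 + 63.096 + 0.50119) = 1/64.597 = 0.01548
[CO2*] = α₀ × DIC = 0.01548 × 2.21 = 0.03421 mmol/L
pCO2 = [CO2*]/KH = 3.421×10^-5 / 3.631×10^-2 = 942 μatm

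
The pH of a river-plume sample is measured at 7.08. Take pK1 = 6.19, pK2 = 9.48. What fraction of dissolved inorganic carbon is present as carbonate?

α₂ = 0.00351

α₂ = 1 / (1 + [H⁺]/K2 + [H⁺]²/(K1K2)) = 1 / (1 + 10^+2.40 + 10^+1.51)
   = 1 / (1 + 251.19 + 32.359) = 1/284.55 = 0.003514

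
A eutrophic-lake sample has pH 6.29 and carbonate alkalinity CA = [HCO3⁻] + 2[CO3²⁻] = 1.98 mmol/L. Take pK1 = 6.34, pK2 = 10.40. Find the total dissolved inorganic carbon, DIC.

DIC = 4.20 mmol/L

CA = [HCO3⁻] + 2[CO3²⁻] = (α₁ + 2α₂)·DIC
At pH 6.29: [H⁺]/K1 = 10^0.05 = 1.1220, K2/[H⁺] = 10^-4.11 = 7.7625×10^-5
α₁ = 1/(1 + 1.1220 + 7.7625×10^-5) = 1/2.1221 = 0.4712; α₂ = α₁·K2/[H⁺] = 3.658×10^-5
α₁ + 2α₂ = 0.4713
DIC = CA / (α₁ + 2α₂) = 1.98 / 0.4713 = 4.20 mmol/L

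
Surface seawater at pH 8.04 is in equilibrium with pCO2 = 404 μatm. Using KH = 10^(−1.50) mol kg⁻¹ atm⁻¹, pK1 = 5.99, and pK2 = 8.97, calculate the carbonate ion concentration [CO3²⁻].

[CO3²⁻] = 0.168 mmol/kg

[CO2*] = KH · pCO2 = 10^(−1.50) × 404×10^-6 = 1.278×10^-5 mol/kg
α₀ = 1/(1 + K1/[H⁺] + K1K2/[H⁺]²) = 1/(1 + 10^+2.05 + 10^+1.12) = 0.007912
DIC = [CO2*]/α₀ = 1.278×10^-5 / 0.007912 = 1.615 mmol/kg
[CO3²⁻] = α₂·DIC; α₂ = 0.1043, so [CO3²⁻] = 0.1043 × 1.615 = 0.168 mmol/kg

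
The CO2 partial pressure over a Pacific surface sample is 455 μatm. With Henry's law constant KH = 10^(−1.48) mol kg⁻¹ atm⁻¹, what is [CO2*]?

[CO2*] = 15.1 μmol/kg

KH = 10^(−1.48) = 3.311×10^-2 mol kg⁻¹ atm⁻¹
[CO2*] = KH · pCO2 = 3.311×10^-2 × 455×10^-6 atm = 1.51×10^-5 mol/kg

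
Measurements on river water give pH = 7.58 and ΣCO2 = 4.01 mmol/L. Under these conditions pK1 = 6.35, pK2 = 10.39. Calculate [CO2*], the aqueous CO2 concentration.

[CO2*] = 0.223 mmol/L

α₀ = 1 / (1 + K1/[H⁺] + K1K2/[H⁺]²) = 1 / (1 + 10^+1.23 + 10^-1.58)
   = 1 / (1 + 16.982 + 0.026303) = 1/18.009 = 0.05553
[CO2*] = α₀ × DIC = 0.05553 × 4.01 = 0.223 mmol/L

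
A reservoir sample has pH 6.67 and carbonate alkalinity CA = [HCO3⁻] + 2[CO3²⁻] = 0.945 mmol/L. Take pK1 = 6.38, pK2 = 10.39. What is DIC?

CA = [HCO3⁻] + 2[CO3²⁻] = (α₁ + 2α₂)·DIC
At pH 6.67: [H⁺]/K1 = 10^-0.29 = 0.51286, K2/[H⁺] = 10^-3.72 = 0.00019055
α₁ = 1/(1 + 0.51286 + 0.00019055) = 1/1.5131 = 0.6609; α₂ = α₁·K2/[H⁺] = 0.0001259
α₁ + 2α₂ = 0.6612
DIC = CA / (α₁ + 2α₂) = 0.945 / 0.6612 = 1.43 mmol/L

DIC = 1.43 mmol/L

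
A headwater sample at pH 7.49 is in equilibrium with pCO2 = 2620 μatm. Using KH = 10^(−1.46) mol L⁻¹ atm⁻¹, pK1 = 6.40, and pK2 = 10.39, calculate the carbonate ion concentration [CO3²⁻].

[CO3²⁻] = 1.41 μmol/L

[CO2*] = KH · pCO2 = 10^(−1.46) × 2620×10^-6 = 9.085×10^-5 mol/L
α₀ = 1/(1 + K1/[H⁺] + K1K2/[H⁺]²) = 1/(1 + 10^+1.09 + 10^-1.81) = 0.07509
DIC = [CO2*]/α₀ = 9.085×10^-5 / 0.07509 = 1.210 mmol/L
[CO3²⁻] = α₂·DIC; α₂ = 0.001163, so [CO3²⁻] = 0.001163 × 1.210 = 0.00141 mmol/L = 1.41 μmol/L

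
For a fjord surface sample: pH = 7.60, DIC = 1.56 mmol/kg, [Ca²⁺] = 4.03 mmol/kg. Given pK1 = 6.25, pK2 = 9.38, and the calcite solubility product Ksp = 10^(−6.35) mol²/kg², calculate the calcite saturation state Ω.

Ω = 0.220

α₂ = 1 / (1 + [H⁺]/K2 + [H⁺]²/(K1K2)) = 1 / (1 + 10^+1.78 + 10^+0.43)
   = 1 / (1 + 60.256 + 2.6915) = 1/63.947 = 0.01564
[CO3²⁻] = α₂ × DIC = 0.01564 × 1.56 = 0.02440 mmol/kg
Ksp = 10^(−6.35) = 4.467×10^-7
Ω = [Ca²⁺][CO3²⁻]/Ksp = (4.03×10^-3)(2.440×10^-5) / 4.467×10^-7 = 0.220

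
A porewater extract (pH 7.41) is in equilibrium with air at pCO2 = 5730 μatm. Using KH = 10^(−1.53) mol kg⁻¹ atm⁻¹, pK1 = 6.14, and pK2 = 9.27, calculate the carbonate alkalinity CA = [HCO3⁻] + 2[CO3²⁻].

CA = 3.24 mmol/kg

[CO2*] = KH · pCO2 = 10^(−1.53) × 5730×10^-6 = 1.691×10^-4 mol/kg
α₀ = 1/(1 + K1/[H⁺] + K1K2/[H⁺]²) = 1/(1 + 10^+1.27 + 10^-0.59) = 0.05031
DIC = [CO2*]/α₀ = 1.691×10^-4 / 0.05031 = 3.361 mmol/kg
CA = (α₁ + 2α₂)·DIC = (0.9368 + 2×0.01293) × 3.361 = 3.24 mmol/kg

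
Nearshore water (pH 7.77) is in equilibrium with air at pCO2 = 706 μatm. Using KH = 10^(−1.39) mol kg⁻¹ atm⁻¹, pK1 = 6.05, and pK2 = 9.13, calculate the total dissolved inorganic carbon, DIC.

DIC = 1.60 mmol/kg

[CO2*] = KH · pCO2 = 10^(−1.39) × 706×10^-6 = 2.876×10^-5 mol/kg
α₀ = 1/(1 + K1/[H⁺] + K1K2/[H⁺]²) = 1/(1 + 10^+1.72 + 10^+0.36) = 0.01793
DIC = [CO2*]/α₀ = 2.876×10^-5 / 0.01793 = 1.60 mmol/kg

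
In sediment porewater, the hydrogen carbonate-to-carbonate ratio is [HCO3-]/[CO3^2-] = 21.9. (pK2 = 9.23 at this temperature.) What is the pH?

From K2 = [H⁺][CO3^2-]/[HCO3-]:  pH = pK2 − log₁₀([HCO3-]/[CO3^2-])
log₁₀(21.9) = +1.340
pH = 9.23 − (+1.340) = 7.89

pH = 7.89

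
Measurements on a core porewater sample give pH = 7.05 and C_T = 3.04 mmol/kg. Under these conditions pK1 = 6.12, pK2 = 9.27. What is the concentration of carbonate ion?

[CO3²⁻] = 16.3 μmol/kg

α₂ = 1 / (1 + [H⁺]/K2 + [H⁺]²/(K1K2)) = 1 / (1 + 10^+2.22 + 10^+1.29)
   = 1 / (1 + 165.96 + 19.498) = 1/186.46 = 0.005363
[CO3²⁻] = α₂ × DIC = 0.005363 × 3.04 = 0.0163 mmol/kg = 16.3 μmol/kg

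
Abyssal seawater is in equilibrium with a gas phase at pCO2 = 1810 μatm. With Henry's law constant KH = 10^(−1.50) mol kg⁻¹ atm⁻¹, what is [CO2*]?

KH = 10^(−1.50) = 3.162×10^-2 mol kg⁻¹ atm⁻¹
[CO2*] = KH · pCO2 = 3.162×10^-2 × 1810×10^-6 atm = 5.72×10^-5 mol/kg

[CO2*] = 57.2 μmol/kg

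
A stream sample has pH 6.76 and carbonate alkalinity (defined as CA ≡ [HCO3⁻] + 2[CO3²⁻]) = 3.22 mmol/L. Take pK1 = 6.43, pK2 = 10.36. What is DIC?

DIC = 4.72 mmol/L

CA = [HCO3⁻] + 2[CO3²⁻] = (α₁ + 2α₂)·DIC
At pH 6.76: [H⁺]/K1 = 10^-0.33 = 0.46774, K2/[H⁺] = 10^-3.60 = 0.00025119
α₁ = 1/(1 + 0.46774 + 0.00025119) = 1/1.4680 = 0.6812; α₂ = α₁·K2/[H⁺] = 0.0001711
α₁ + 2α₂ = 0.6815
DIC = CA / (α₁ + 2α₂) = 3.22 / 0.6815 = 4.72 mmol/L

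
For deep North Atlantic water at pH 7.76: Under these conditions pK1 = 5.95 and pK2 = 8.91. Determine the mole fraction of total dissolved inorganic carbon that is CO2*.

α₀ = 0.0143

α₀ = 1 / (1 + K1/[H⁺] + K1K2/[H⁺]²) = 1 / (1 + 10^+1.81 + 10^+0.66)
   = 1 / (1 + 64.565 + 4.5709) = 1/70.136 = 0.01426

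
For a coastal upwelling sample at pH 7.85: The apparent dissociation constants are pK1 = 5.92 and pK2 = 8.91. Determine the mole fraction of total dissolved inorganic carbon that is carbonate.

α₂ = 1 / (1 + [H⁺]/K2 + [H⁺]²/(K1K2)) = 1 / (1 + 10^+1.06 + 10^-0.87)
   = 1 / (1 + 11.482 + 0.13490) = 1/12.616 = 0.07926

α₂ = 0.0793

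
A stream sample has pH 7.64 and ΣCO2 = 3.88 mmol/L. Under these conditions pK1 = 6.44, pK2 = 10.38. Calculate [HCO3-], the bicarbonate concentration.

α₁ = 1 / (1 + [H⁺]/K1 + K2/[H⁺]) = 1 / (1 + 10^-1.20 + 10^-2.74)
   = 1 / (1 + 0.063096 + 0.0018197) = 1/1.0649 = 0.9390
[HCO3⁻] = α₁ × DIC = 0.9390 × 3.88 = 3.64 mmol/L

[HCO3⁻] = 3.64 mmol/L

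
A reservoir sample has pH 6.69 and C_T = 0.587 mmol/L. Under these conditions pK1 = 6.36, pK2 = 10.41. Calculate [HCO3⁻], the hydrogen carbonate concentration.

[HCO3⁻] = 0.400 mmol/L

α₁ = 1 / (1 + [H⁺]/K1 + K2/[H⁺]) = 1 / (1 + 10^-0.33 + 10^-3.72)
   = 1 / (1 + 0.46774 + 0.00019055) = 1/1.4679 = 0.6812
[HCO3⁻] = α₁ × DIC = 0.6812 × 0.587 = 0.400 mmol/L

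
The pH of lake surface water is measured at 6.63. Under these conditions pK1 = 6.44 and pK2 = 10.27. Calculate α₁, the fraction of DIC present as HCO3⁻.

α₁ = 1 / (1 + [H⁺]/K1 + K2/[H⁺]) = 1 / (1 + 10^-0.19 + 10^-3.64)
   = 1 / (1 + 0.64565 + 0.00022909) = 1/1.6459 = 0.6076

α₁ = 0.608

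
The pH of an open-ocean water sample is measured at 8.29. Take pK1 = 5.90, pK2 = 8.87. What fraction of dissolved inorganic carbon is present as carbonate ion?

α₂ = 0.208

α₂ = 1 / (1 + [H⁺]/K2 + [H⁺]²/(K1K2)) = 1 / (1 + 10^+0.58 + 10^-1.81)
   = 1 / (1 + 3.8019 + 0.015488) = 1/4.8174 = 0.2076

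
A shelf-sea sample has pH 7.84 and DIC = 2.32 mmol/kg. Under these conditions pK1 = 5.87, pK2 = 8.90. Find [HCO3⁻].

[HCO3⁻] = 2.11 mmol/kg

α₁ = 1 / (1 + [H⁺]/K1 + K2/[H⁺]) = 1 / (1 + 10^-1.97 + 10^-1.06)
   = 1 / (1 + 0.010715 + 0.087096) = 1/1.0978 = 0.9109
[HCO3⁻] = α₁ × DIC = 0.9109 × 2.32 = 2.11 mmol/kg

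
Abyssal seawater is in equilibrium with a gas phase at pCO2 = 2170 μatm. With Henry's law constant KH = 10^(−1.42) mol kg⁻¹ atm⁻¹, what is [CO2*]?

KH = 10^(−1.42) = 3.802×10^-2 mol kg⁻¹ atm⁻¹
[CO2*] = KH · pCO2 = 3.802×10^-2 × 2170×10^-6 atm = 8.25×10^-5 mol/kg

[CO2*] = 82.5 μmol/kg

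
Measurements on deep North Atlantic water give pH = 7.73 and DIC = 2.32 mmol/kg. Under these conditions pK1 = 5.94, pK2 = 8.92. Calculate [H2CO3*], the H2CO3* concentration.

α₀ = 1 / (1 + K1/[H⁺] + K1K2/[H⁺]²) = 1 / (1 + 10^+1.79 + 10^+0.60)
   = 1 / (1 + 61.660 + 3.9811) = 1/66.641 = 0.01501
[CO2*] = α₀ × DIC = 0.01501 × 2.32 = 0.0348 mmol/kg

[CO2*] = 0.0348 mmol/kg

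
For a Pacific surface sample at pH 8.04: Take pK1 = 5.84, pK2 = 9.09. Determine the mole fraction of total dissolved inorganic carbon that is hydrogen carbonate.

α₁ = 0.913

α₁ = 1 / (1 + [H⁺]/K1 + K2/[H⁺]) = 1 / (1 + 10^-2.20 + 10^-1.05)
   = 1 / (1 + 0.0063096 + 0.089125) = 1/1.0954 = 0.9129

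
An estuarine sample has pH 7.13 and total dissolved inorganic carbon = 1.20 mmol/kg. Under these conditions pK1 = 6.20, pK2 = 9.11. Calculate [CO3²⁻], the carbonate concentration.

[CO3²⁻] = 11.1 μmol/kg

α₂ = 1 / (1 + [H⁺]/K2 + [H⁺]²/(K1K2)) = 1 / (1 + 10^+1.98 + 10^+1.05)
   = 1 / (1 + 95.499 + 11.220) = 1/107.72 = 0.009283
[CO3²⁻] = α₂ × DIC = 0.009283 × 1.20 = 0.0111 mmol/kg = 11.1 μmol/kg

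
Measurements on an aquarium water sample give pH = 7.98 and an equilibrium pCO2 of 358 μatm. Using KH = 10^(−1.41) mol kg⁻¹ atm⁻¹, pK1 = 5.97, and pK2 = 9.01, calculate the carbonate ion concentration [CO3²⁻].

[CO3²⁻] = 0.133 mmol/kg

[CO2*] = KH · pCO2 = 10^(−1.41) × 358×10^-6 = 1.393×10^-5 mol/kg
α₀ = 1/(1 + K1/[H⁺] + K1K2/[H⁺]²) = 1/(1 + 10^+2.01 + 10^+0.98) = 0.008859
DIC = [CO2*]/α₀ = 1.393×10^-5 / 0.008859 = 1.572 mmol/kg
[CO3²⁻] = α₂·DIC; α₂ = 0.08460, so [CO3²⁻] = 0.08460 × 1.572 = 0.133 mmol/kg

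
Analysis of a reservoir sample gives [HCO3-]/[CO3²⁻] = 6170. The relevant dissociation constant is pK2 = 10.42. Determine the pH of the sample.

From K2 = [H⁺][CO3²⁻]/[HCO3-]:  pH = pK2 − log₁₀([HCO3-]/[CO3²⁻])
log₁₀(6170) = +3.790
pH = 10.42 − (+3.790) = 6.63

pH = 6.63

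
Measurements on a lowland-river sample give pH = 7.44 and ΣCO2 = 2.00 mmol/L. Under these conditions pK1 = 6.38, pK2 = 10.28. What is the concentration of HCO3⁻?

α₁ = 1 / (1 + [H⁺]/K1 + K2/[H⁺]) = 1 / (1 + 10^-1.06 + 10^-2.84)
   = 1 / (1 + 0.087096 + 0.0014454) = 1/1.0885 = 0.9187
[HCO3⁻] = α₁ × DIC = 0.9187 × 2.00 = 1.84 mmol/L

[HCO3⁻] = 1.84 mmol/L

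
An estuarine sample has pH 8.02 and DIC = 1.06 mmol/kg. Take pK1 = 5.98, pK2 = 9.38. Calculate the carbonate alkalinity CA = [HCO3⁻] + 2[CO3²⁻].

CA = 1.09 mmol/kg

CA = [HCO3⁻] + 2[CO3²⁻] = (α₁ + 2α₂)·DIC
At pH 8.02: [H⁺]/K1 = 10^-2.04 = 0.0091201, K2/[H⁺] = 10^-1.36 = 0.043652
α₁ = 1/(1 + 0.0091201 + 0.043652) = 1/1.0528 = 0.9499; α₂ = α₁·K2/[H⁺] = 0.04146
α₁ + 2α₂ = 1.0328
CA = 1.0328 × 1.06 = 1.09 mmol/kg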